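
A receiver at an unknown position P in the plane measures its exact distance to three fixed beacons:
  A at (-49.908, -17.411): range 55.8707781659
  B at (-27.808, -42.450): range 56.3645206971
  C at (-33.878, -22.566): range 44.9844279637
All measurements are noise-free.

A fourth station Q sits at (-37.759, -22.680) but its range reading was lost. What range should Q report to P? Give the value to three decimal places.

eq1: (x + 49.908)² + (y + 17.411)² = 55.8707781659²
eq2: (x + 27.808)² + (y + 42.450)² = 56.3645206971²
eq3: (x + 33.878)² + (y + 22.566)² = 44.9844279637²
eq1−eq2, eq1−eq3 (x²,y² cancel):
  44.200·x − 50.078·y = -274.079362
  32.060·x − 10.310·y = -39.063051
det = 44.200·-10.310 − -50.078·32.060 = 1149.798680
x = (-274.079362·-10.310 − -50.078·-39.063051) / 1149.798680 = 0.756270
y = (44.200·-39.063051 − -274.079362·32.060) / 1149.798680 = 6.140551
|P − Q| = √((0.756270 − -37.759)² + (6.140551 − -22.680)²) = 48.104576

48.105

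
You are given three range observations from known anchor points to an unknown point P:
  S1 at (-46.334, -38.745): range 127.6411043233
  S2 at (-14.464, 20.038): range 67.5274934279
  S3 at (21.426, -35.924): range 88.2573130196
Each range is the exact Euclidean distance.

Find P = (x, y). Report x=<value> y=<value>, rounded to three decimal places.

eq1: (x + 46.334)² + (y + 38.745)² = 127.6411043233²
eq2: (x + 14.464)² + (y − 20.038)² = 67.5274934279²
eq3: (x − 21.426)² + (y + 35.924)² = 88.2573130196²
eq2−eq3, eq2−eq1 (x²,y² cancel):
  71.780·x − 111.924·y = -2090.512421
  -63.740·x − 117.566·y = -8695.003303
det = 71.780·-117.566 − -111.924·-63.740 = -15572.923240
x = (-2090.512421·-117.566 − -111.924·-8695.003303) / -15572.923240 = 46.709687
y = (71.780·-8695.003303 − -2090.512421·-63.740) / -15572.923240 = 48.634196

x=46.710 y=48.634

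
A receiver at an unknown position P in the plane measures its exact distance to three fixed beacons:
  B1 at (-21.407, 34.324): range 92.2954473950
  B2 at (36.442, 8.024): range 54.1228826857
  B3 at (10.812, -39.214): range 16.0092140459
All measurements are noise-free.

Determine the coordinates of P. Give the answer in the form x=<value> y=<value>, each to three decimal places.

x=25.728 y=-45.028

eq1: (x + 21.407)² + (y − 34.324)² = 92.2954473950²
eq2: (x − 36.442)² + (y − 8.024)² = 54.1228826857²
eq3: (x − 10.812)² + (y + 39.214)² = 16.0092140459²
eq3−eq1, eq3−eq2 (x²,y² cancel):
  -64.438·x + 147.076·y = -8280.395190
  51.260·x + 94.476·y = -2935.224696
det = -64.438·94.476 − 147.076·51.260 = -13626.960248
x = (-8280.395190·94.476 − 147.076·-2935.224696) / -13626.960248 = 25.728226
y = (-64.438·-2935.224696 − -8280.395190·51.260) / -13626.960248 = -45.027875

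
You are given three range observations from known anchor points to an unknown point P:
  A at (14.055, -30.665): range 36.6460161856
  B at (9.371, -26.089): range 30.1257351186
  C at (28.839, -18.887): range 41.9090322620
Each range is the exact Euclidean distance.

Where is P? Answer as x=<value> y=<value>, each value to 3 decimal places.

eq1: (x − 14.055)² + (y + 30.665)² = 36.6460161856²
eq2: (x − 9.371)² + (y + 26.089)² = 30.1257351186²
eq3: (x − 28.839)² + (y + 18.887)² = 41.9090322620²
eq1−eq2, eq1−eq3 (x²,y² cancel):
  -9.368·x + 9.152·y = 65.936898
  29.568·x + 23.556·y = -362.915043
det = -9.368·23.556 − 9.152·29.568 = -491.278944
x = (65.936898·23.556 − 9.152·-362.915043) / -491.278944 = -9.922282
y = (-9.368·-362.915043 − 65.936898·29.568) / -491.278944 = -2.951818

x=-9.922 y=-2.952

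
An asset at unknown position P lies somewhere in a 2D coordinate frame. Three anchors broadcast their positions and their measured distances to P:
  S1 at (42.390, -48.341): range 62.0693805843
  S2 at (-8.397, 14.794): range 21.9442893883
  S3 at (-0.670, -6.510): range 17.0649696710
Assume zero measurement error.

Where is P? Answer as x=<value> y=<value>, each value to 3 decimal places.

x=11.473 y=5.480

eq1: (x − 42.390)² + (y + 48.341)² = 62.0693805843²
eq2: (x + 8.397)² + (y − 14.794)² = 21.9442893883²
eq3: (x + 0.670)² + (y + 6.510)² = 17.0649696710²
eq1−eq3, eq1−eq2 (x²,y² cancel):
  -86.120·x + 83.662·y = -529.540565
  -101.574·x + 126.270·y = -473.336167
det = -86.120·126.270 − 83.662·-101.574 = -2376.488412
x = (-529.540565·126.270 − 83.662·-473.336167) / -2376.488412 = 11.472741
y = (-86.120·-473.336167 − -529.540565·-101.574) / -2376.488412 = 5.480289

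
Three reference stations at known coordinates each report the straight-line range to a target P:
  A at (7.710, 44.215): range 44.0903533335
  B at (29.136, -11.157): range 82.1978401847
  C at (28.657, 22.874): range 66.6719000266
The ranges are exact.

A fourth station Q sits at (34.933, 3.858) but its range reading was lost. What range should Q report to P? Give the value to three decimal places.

79.171

eq1: (x − 7.710)² + (y − 44.215)² = 44.0903533335²
eq2: (x − 29.136)² + (y + 11.157)² = 82.1978401847²
eq3: (x − 28.657)² + (y − 22.874)² = 66.6719000266²
eq1−eq2, eq1−eq3 (x²,y² cancel):
  42.852·x − 110.744·y = -5853.550854
  41.894·x − 42.682·y = -3171.149796
det = 42.852·-42.682 − -110.744·41.894 = 2810.500072
x = (-5853.550854·-42.682 − -110.744·-3171.149796) / 2810.500072 = -36.059261
y = (42.852·-3171.149796 − -5853.550854·41.894) / 2810.500072 = 38.903592
|P − Q| = √((-36.059261 − 34.933)² + (38.903592 − 3.858)²) = 79.171299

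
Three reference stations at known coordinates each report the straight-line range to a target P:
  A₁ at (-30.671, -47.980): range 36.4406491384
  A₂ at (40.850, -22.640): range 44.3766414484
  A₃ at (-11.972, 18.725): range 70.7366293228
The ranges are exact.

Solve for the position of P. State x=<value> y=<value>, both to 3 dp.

eq1: (x + 30.671)² + (y + 47.980)² = 36.4406491384²
eq2: (x − 40.850)² + (y + 22.640)² = 44.3766414484²
eq3: (x + 11.972)² + (y − 18.725)² = 70.7366293228²
eq2−eq1, eq2−eq3 (x²,y² cancel):
  -143.042·x − 50.680·y = 1702.863938
  -105.644·x + 82.730·y = -4721.722113
det = -143.042·82.730 − -50.680·-105.644 = -17187.902580
x = (1702.863938·82.730 − -50.680·-4721.722113) / -17187.902580 = 5.726059
y = (-143.042·-4721.722113 − 1702.863938·-105.644) / -17187.902580 = -49.761856

x=5.726 y=-49.762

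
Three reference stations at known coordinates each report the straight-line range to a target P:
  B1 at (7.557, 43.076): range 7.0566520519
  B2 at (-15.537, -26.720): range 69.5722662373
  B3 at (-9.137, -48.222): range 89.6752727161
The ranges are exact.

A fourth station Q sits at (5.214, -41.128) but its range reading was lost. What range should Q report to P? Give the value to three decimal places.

82.140

eq1: (x − 7.557)² + (y − 43.076)² = 7.0566520519²
eq2: (x + 15.537)² + (y + 26.720)² = 69.5722662373²
eq3: (x + 9.137)² + (y + 48.222)² = 89.6752727161²
eq1−eq3, eq1−eq2 (x²,y² cancel):
  -33.388·x − 182.596·y = -7495.662171
  -46.188·x − 139.592·y = -5747.797147
det = -33.388·-139.592 − -182.596·-46.188 = -3773.046352
x = (-7495.662171·-139.592 − -182.596·-5747.797147) / -3773.046352 = 0.845549
y = (-33.388·-5747.797147 − -7495.662171·-46.188) / -3773.046352 = 40.895918
|P − Q| = √((0.845549 − 5.214)² + (40.895918 − -41.128)²) = 82.140163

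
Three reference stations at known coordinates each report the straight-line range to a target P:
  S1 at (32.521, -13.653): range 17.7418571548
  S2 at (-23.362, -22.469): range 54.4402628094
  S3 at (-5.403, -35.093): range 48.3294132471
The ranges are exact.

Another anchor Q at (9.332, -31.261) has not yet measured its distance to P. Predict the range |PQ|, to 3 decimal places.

37.183

eq1: (x − 32.521)² + (y + 13.653)² = 17.7418571548²
eq2: (x + 23.362)² + (y + 22.469)² = 54.4402628094²
eq3: (x + 5.403)² + (y + 35.093)² = 48.3294132471²
eq1−eq3, eq1−eq2 (x²,y² cancel):
  -75.848·x − 42.880·y = -2004.267482
  -111.766·x − 17.632·y = -2842.349564
det = -75.848·-17.632 − -42.880·-111.766 = -3455.174144
x = (-2004.267482·-17.632 − -42.880·-2842.349564) / -3455.174144 = 25.046699
y = (-75.848·-2842.349564 − -2004.267482·-111.766) / -3455.174144 = 2.437628
|P − Q| = √((25.046699 − 9.332)² + (2.437628 − -31.261)²) = 37.182648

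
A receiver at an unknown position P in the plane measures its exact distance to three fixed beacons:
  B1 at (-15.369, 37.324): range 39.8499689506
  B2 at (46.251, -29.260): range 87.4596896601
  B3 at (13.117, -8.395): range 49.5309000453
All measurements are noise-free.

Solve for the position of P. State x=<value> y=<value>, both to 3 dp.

eq1: (x + 15.369)² + (y − 37.324)² = 39.8499689506²
eq2: (x − 46.251)² + (y + 29.260)² = 87.4596896601²
eq3: (x − 13.117)² + (y + 8.395)² = 49.5309000453²
eq1−eq2, eq1−eq3 (x²,y² cancel):
  123.240·x − 133.168·y = -4695.161826
  56.972·x − 91.438·y = -2252.045457
det = 123.240·-91.438 − -133.168·56.972 = -3681.971824
x = (-4695.161826·-91.438 − -133.168·-2252.045457) / -3681.971824 = -35.148508
y = (123.240·-2252.045457 − -4695.161826·56.972) / -3681.971824 = 2.729332

x=-35.149 y=2.729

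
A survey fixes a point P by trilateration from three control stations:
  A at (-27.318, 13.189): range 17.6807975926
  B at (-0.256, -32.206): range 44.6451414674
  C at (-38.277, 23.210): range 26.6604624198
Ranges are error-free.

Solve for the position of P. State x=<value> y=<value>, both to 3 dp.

x=-34.132 y=-3.126

eq1: (x + 27.318)² + (y − 13.189)² = 17.6807975926²
eq2: (x + 0.256)² + (y + 32.206)² = 44.6451414674²
eq3: (x + 38.277)² + (y − 23.210)² = 26.6604624198²
eq2−eq3, eq2−eq1 (x²,y² cancel):
  -76.042·x + 110.832·y = 2248.949257
  -54.124·x + 90.790·y = 1563.508926
det = -76.042·90.790 − 110.832·-54.124 = -905.182012
x = (2248.949257·90.790 − 110.832·1563.508926) / -905.182012 = -34.131568
y = (-76.042·1563.508926 − 2248.949257·-54.124) / -905.182012 = -3.126204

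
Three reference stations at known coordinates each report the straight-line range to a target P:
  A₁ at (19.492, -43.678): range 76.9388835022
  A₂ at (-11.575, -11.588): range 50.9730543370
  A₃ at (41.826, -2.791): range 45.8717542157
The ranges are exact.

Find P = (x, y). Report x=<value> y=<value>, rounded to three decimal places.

eq1: (x − 19.492)² + (y + 43.678)² = 76.9388835022²
eq2: (x + 11.575)² + (y + 11.588)² = 50.9730543370²
eq3: (x − 41.826)² + (y + 2.791)² = 45.8717542157²
eq3−eq1, eq3−eq2 (x²,y² cancel):
  -44.668·x − 81.774·y = -3284.872169
  -106.802·x − 17.594·y = -1982.976022
det = -44.668·-17.594 − -81.774·-106.802 = -7947.737956
x = (-3284.872169·-17.594 − -81.774·-1982.976022) / -7947.737956 = 13.131012
y = (-44.668·-1982.976022 − -3284.872169·-106.802) / -7947.737956 = 32.997483

x=13.131 y=32.997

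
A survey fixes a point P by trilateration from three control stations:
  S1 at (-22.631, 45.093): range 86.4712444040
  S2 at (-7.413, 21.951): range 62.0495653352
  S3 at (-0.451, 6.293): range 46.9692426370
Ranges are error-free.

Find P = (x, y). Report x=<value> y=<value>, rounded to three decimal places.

x=-7.803 y=-40.097

eq1: (x + 22.631)² + (y − 45.093)² = 86.4712444040²
eq2: (x + 7.413)² + (y − 21.951)² = 62.0495653352²
eq3: (x + 0.451)² + (y − 6.293)² = 46.9692426370²
eq3−eq1, eq3−eq2 (x²,y² cancel):
  -44.360·x + 77.600·y = -2765.430795
  -13.924·x + 31.316·y = -1147.045084
det = -44.360·31.316 − 77.600·-13.924 = -308.675360
x = (-2765.430795·31.316 − 77.600·-1147.045084) / -308.675360 = -7.802592
y = (-44.360·-1147.045084 − -2765.430795·-13.924) / -308.675360 = -40.097342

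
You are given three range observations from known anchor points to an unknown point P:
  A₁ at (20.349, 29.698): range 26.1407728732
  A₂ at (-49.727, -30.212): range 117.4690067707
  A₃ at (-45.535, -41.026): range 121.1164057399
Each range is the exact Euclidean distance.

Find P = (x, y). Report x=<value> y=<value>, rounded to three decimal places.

x=44.269 y=40.241

eq1: (x − 20.349)² + (y − 29.698)² = 26.1407728732²
eq2: (x + 49.727)² + (y + 30.212)² = 117.4690067707²
eq3: (x + 45.535)² + (y + 41.026)² = 121.1164057399²
eq1−eq3, eq1−eq2 (x²,y² cancel):
  -131.768·x − 141.448·y = -11525.327837
  -140.152·x − 119.820·y = -11026.141077
det = -131.768·-119.820 − -141.448·-140.152 = -4035.778336
x = (-11525.327837·-119.820 − -141.448·-11026.141077) / -4035.778336 = 44.269236
y = (-131.768·-11026.141077 − -11525.327837·-140.152) / -4035.778336 = 40.241355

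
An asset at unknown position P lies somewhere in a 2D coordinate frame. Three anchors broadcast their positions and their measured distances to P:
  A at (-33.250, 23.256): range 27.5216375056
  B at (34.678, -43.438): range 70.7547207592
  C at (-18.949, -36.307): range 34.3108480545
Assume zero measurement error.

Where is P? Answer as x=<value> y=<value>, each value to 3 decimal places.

x=-22.828 y=-2.216

eq1: (x + 33.250)² + (y − 23.256)² = 27.5216375056²
eq2: (x − 34.678)² + (y + 43.438)² = 70.7547207592²
eq3: (x + 18.949)² + (y + 36.307)² = 34.3108480545²
eq2−eq3, eq2−eq1 (x²,y² cancel):
  -107.254·x + 14.262·y = 2416.835537
  -135.856·x + 133.388·y = 2805.770487
det = -107.254·133.388 − 14.262·-135.856 = -12368.818280
x = (2416.835537·133.388 − 14.262·2805.770487) / -12368.818280 = -22.828451
y = (-107.254·2805.770487 − 2416.835537·-135.856) / -12368.818280 = -2.216178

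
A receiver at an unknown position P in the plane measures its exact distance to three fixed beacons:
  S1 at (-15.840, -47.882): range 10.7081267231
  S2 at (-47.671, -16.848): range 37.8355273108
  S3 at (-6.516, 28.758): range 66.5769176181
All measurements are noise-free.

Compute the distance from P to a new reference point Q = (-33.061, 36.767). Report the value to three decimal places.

eq1: (x + 15.840)² + (y + 47.882)² = 10.7081267231²
eq2: (x + 47.671)² + (y + 16.848)² = 37.8355273108²
eq3: (x + 6.516)² + (y − 28.758)² = 66.5769176181²
eq3−eq1, eq3−eq2 (x²,y² cancel):
  -18.648·x − 153.280·y = 5991.932686
  -82.310·x − 91.212·y = 4687.857358
det = -18.648·-91.212 − -153.280·-82.310 = -10915.555424
x = (5991.932686·-91.212 − -153.280·4687.857358) / -10915.555424 = -15.759034
y = (-18.648·4687.857358 − 5991.932686·-82.310) / -10915.555424 = -37.174179
|P − Q| = √((-15.759034 − -33.061)² + (-37.174179 − 36.767)²) = 75.938502

75.939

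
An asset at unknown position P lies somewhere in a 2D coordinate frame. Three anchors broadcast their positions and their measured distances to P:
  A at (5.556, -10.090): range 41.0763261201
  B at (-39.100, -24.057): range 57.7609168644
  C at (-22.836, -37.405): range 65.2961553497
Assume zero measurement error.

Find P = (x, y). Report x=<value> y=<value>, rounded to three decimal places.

eq1: (x − 5.556)² + (y + 10.090)² = 41.0763261201²
eq2: (x + 39.100)² + (y + 24.057)² = 57.7609168644²
eq3: (x + 22.836)² + (y + 37.405)² = 65.2961553497²
eq1−eq2, eq1−eq3 (x²,y² cancel):
  -89.312·x − 27.934·y = 325.813064
  -56.784·x − 54.630·y = -788.383651
det = -89.312·-54.630 − -27.934·-56.784 = 3292.910304
x = (325.813064·-54.630 − -27.934·-788.383651) / 3292.910304 = -12.093216
y = (-89.312·-788.383651 − 325.813064·-56.784) / 3292.910304 = 27.001370

x=-12.093 y=27.001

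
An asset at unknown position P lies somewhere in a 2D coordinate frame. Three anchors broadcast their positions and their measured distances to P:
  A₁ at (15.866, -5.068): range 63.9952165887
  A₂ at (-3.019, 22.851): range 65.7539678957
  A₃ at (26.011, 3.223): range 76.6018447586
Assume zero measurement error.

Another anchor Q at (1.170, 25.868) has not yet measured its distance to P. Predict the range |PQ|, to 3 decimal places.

70.725

eq1: (x − 15.866)² + (y + 5.068)² = 63.9952165887²
eq2: (x + 3.019)² + (y − 22.851)² = 65.7539678957²
eq3: (x − 26.011)² + (y − 3.223)² = 76.6018447586²
eq1−eq2, eq1−eq3 (x²,y² cancel):
  -37.770·x + 55.838·y = 25.671434
  20.290·x + 16.582·y = -1362.909604
det = -37.770·16.582 − 55.838·20.290 = -1759.255160
x = (25.671434·16.582 − 55.838·-1362.909604) / -1759.255160 = -43.500131
y = (-37.770·-1362.909604 − 25.671434·20.290) / -1759.255160 = -28.964657
|P − Q| = √((-43.500131 − 1.170)² + (-28.964657 − 25.868)²) = 70.725108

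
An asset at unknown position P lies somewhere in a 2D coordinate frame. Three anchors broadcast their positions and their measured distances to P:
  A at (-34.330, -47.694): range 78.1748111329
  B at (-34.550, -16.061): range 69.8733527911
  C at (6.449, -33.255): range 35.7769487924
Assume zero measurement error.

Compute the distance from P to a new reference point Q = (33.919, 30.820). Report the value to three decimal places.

eq1: (x + 34.330)² + (y + 47.694)² = 78.1748111329²
eq2: (x + 34.550)² + (y + 16.061)² = 69.8733527911²
eq3: (x − 6.449)² + (y + 33.255)² = 35.7769487924²
eq2−eq1, eq2−eq3 (x²,y² cancel):
  0.440·x − 63.266·y = 772.592650
  81.998·x − 34.388·y = 3298.121770
det = 0.440·-34.388 − -63.266·81.998 = 5172.554748
x = (772.592650·-34.388 − -63.266·3298.121770) / 5172.554748 = 35.203311
y = (0.440·3298.121770 − 772.592650·81.998) / 5172.554748 = -11.966984
|P − Q| = √((35.203311 − 33.919)² + (-11.966984 − 30.820)²) = 42.806255

42.806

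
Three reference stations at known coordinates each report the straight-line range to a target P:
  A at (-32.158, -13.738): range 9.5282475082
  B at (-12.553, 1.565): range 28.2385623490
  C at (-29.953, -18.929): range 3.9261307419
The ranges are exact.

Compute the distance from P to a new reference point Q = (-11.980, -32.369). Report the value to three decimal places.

18.797

eq1: (x + 32.158)² + (y + 13.738)² = 9.5282475082²
eq2: (x + 12.553)² + (y − 1.565)² = 28.2385623490²
eq3: (x + 29.953)² + (y + 18.929)² = 3.9261307419²
eq2−eq3, eq2−eq1 (x²,y² cancel):
  -34.800·x − 40.988·y = 1877.464117
  -39.210·x − 30.606·y = 1769.471477
det = -34.800·-30.606 − -40.988·-39.210 = -542.050680
x = (1877.464117·-30.606 − -40.988·1769.471477) / -542.050680 = -27.793398
y = (-34.800·1769.471477 − 1877.464117·-39.210) / -542.050680 = -22.207814
|P − Q| = √((-27.793398 − -11.980)² + (-22.207814 − -32.369)²) = 18.796629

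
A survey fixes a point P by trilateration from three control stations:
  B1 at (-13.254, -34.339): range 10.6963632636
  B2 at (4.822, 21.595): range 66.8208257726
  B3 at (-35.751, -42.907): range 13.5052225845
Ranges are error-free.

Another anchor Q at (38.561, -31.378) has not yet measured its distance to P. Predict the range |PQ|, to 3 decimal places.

61.811

eq1: (x + 13.254)² + (y + 34.339)² = 10.6963632636²
eq2: (x − 4.822)² + (y − 21.595)² = 66.8208257726²
eq3: (x + 35.751)² + (y + 42.907)² = 13.5052225845²
eq3−eq1, eq3−eq2 (x²,y² cancel):
  44.994·x + 17.136·y = -1696.330363
  81.146·x + 129.004·y = -6912.180661
det = 44.994·129.004 − 17.136·81.146 = 4413.888120
x = (-1696.330363·129.004 − 17.136·-6912.180661) / 4413.888120 = -22.743276
y = (44.994·-6912.180661 − -1696.330363·81.146) / 4413.888120 = -39.275176
|P − Q| = √((-22.743276 − 38.561)² + (-39.275176 − -31.378)²) = 61.810837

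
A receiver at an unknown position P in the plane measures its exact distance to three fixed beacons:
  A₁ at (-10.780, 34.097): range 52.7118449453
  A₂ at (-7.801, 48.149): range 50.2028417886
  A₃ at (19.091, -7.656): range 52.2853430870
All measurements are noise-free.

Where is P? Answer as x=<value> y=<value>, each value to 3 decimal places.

x=41.653 y=39.511

eq1: (x + 10.780)² + (y − 34.097)² = 52.7118449453²
eq2: (x + 7.801)² + (y − 48.149)² = 50.2028417886²
eq3: (x − 19.091)² + (y + 7.656)² = 52.2853430870²
eq1−eq2, eq1−eq3 (x²,y² cancel):
  5.958·x + 28.104·y = 1358.581267
  59.742·x − 83.506·y = -810.951696
det = 5.958·-83.506 − 28.104·59.742 = -2176.517916
x = (1358.581267·-83.506 − 28.104·-810.951696) / -2176.517916 = 41.653092
y = (5.958·-810.951696 − 1358.581267·59.742) / -2176.517916 = 39.510822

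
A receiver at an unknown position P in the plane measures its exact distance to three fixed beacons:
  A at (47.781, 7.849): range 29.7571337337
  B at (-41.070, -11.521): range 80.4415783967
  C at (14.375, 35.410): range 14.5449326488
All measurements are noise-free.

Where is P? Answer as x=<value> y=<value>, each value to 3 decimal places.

x=27.857 y=29.951

eq1: (x − 47.781)² + (y − 7.849)² = 29.7571337337²
eq2: (x + 41.070)² + (y + 11.521)² = 80.4415783967²
eq3: (x − 14.375)² + (y − 35.410)² = 14.5449326488²
eq2−eq3, eq2−eq1 (x²,y² cancel):
  110.890·x + 93.862·y = 5900.322853
  177.702·x + 38.740·y = 6110.512948
det = 110.890·38.740 − 93.862·177.702 = -12383.586524
x = (5900.322853·38.740 − 93.862·6110.512948) / -12383.586524 = 27.856749
y = (110.890·6110.512948 − 5900.322853·177.702) / -12383.586524 = 29.951290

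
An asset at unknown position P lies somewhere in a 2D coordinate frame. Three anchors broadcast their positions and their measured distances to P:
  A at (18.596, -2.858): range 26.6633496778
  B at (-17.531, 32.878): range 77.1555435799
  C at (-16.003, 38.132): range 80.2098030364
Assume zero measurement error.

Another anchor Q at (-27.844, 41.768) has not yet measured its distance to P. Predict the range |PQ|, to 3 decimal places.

90.667

eq1: (x − 18.596)² + (y + 2.858)² = 26.6633496778²
eq2: (x + 17.531)² + (y − 32.878)² = 77.1555435799²
eq3: (x + 16.003)² + (y − 38.132)² = 80.2098030364²
eq1−eq3, eq1−eq2 (x²,y² cancel):
  -69.198·x + 81.980·y = -4366.512234
  -72.254·x + 71.472·y = -4207.724224
det = -69.198·71.472 − 81.980·-72.254 = 977.663464
x = (-4366.512234·71.472 − 81.980·-4207.724224) / 977.663464 = 33.616751
y = (-69.198·-4207.724224 − -4366.512234·-72.254) / 977.663464 = -24.887781
|P − Q| = √((33.616751 − -27.844)² + (-24.887781 − 41.768)²) = 90.666516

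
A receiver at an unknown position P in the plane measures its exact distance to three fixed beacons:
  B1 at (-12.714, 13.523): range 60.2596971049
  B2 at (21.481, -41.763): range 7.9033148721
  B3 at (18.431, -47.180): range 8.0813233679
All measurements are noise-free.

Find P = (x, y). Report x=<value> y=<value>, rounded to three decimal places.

eq1: (x + 12.714)² + (y − 13.523)² = 60.2596971049²
eq2: (x − 21.481)² + (y + 41.763)² = 7.9033148721²
eq3: (x − 18.431)² + (y + 47.180)² = 8.0813233679²
eq1−eq3, eq1−eq2 (x²,y² cancel):
  62.290·x − 121.406·y = 5787.060144
  68.390·x − 110.572·y = 5429.832914
det = 62.290·-110.572 − -121.406·68.390 = 1415.426460
x = (5787.060144·-110.572 − -121.406·5429.832914) / 1415.426460 = 13.654881
y = (62.290·5429.832914 − 5787.060144·68.390) / 1415.426460 = -40.661068

x=13.655 y=-40.661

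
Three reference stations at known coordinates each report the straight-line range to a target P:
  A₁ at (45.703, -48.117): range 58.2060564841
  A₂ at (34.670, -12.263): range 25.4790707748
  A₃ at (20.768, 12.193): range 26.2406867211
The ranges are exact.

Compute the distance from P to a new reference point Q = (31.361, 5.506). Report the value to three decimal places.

eq1: (x − 45.703)² + (y + 48.117)² = 58.2060564841²
eq2: (x − 34.670)² + (y + 12.263)² = 25.4790707748²
eq3: (x − 20.768)² + (y − 12.193)² = 26.2406867211²
eq2−eq1, eq2−eq3 (x²,y² cancel):
  22.066·x − 71.708·y = 312.857865
  -27.804·x + 48.912·y = -811.801588
det = 22.066·48.912 − -71.708·-27.804 = -914.477040
x = (312.857865·48.912 − -71.708·-811.801588) / -914.477040 = 46.923173
y = (22.066·-811.801588 − 312.857865·-27.804) / -914.477040 = 10.076266
|P − Q| = √((46.923173 − 31.361)² + (10.076266 − 5.506)²) = 16.219388

16.219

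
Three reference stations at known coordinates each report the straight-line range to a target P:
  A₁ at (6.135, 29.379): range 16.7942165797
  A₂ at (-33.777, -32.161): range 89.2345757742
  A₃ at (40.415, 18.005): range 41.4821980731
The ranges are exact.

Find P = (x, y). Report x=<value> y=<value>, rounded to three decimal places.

eq1: (x − 6.135)² + (y − 29.379)² = 16.7942165797²
eq2: (x + 33.777)² + (y + 32.161)² = 89.2345757742²
eq3: (x − 40.415)² + (y − 18.005)² = 41.4821980731²
eq1−eq3, eq1−eq2 (x²,y² cancel):
  68.560·x − 22.748·y = -381.938662
  -79.824·x − 123.080·y = -6406.312019
det = 68.560·-123.080 − -22.748·-79.824 = -10254.201152
x = (-381.938662·-123.080 − -22.748·-6406.312019) / -10254.201152 = 9.627447
y = (68.560·-6406.312019 − -381.938662·-79.824) / -10254.201152 = 45.806067

x=9.627 y=45.806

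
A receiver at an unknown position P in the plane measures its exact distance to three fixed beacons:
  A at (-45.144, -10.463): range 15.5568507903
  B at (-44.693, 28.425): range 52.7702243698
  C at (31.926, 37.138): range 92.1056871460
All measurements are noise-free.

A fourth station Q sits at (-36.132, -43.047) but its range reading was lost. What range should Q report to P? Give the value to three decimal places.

19.272

eq1: (x + 45.144)² + (y + 10.463)² = 15.5568507903²
eq2: (x + 44.693)² + (y − 28.425)² = 52.7702243698²
eq3: (x − 31.926)² + (y − 37.138)² = 92.1056871460²
eq3−eq1, eq3−eq2 (x²,y² cancel):
  -154.140·x − 95.202·y = 7990.396583
  -153.238·x − 17.426·y = 6105.705379
det = -154.140·-17.426 − -95.202·-153.238 = -11902.520436
x = (7990.396583·-17.426 − -95.202·6105.705379) / -11902.520436 = -37.137908
y = (-154.140·6105.705379 − 7990.396583·-153.238) / -11902.520436 = -23.801594
|P − Q| = √((-37.137908 − -36.132)² + (-23.801594 − -43.047)²) = 19.271676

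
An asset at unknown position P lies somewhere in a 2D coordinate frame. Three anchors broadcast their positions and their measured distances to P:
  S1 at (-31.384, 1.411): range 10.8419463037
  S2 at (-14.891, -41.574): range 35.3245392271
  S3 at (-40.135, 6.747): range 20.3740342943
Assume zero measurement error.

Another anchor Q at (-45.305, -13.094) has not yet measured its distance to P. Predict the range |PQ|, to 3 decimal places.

eq1: (x + 31.384)² + (y − 1.411)² = 10.8419463037²
eq2: (x + 14.891)² + (y + 41.574)² = 35.3245392271²
eq3: (x + 40.135)² + (y − 6.747)² = 20.3740342943²
eq3−eq2, eq3−eq1 (x²,y² cancel):
  50.488·x − 96.642·y = -538.922675
  17.502·x − 10.672·y = -371.840383
det = 50.488·-10.672 − -96.642·17.502 = 1152.620348
x = (-538.922675·-10.672 − -96.642·-371.840383) / 1152.620348 = -26.187301
y = (50.488·-371.840383 − -538.922675·17.502) / 1152.620348 = -8.104362
|P − Q| = √((-26.187301 − -45.305)² + (-8.104362 − -13.094)²) = 19.758110

19.758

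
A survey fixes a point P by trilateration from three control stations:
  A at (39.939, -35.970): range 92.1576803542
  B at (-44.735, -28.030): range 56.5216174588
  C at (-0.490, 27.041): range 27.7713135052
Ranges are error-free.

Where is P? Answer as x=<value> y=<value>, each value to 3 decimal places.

eq1: (x − 39.939)² + (y + 35.970)² = 92.1576803542²
eq2: (x + 44.735)² + (y + 28.030)² = 56.5216174588²
eq3: (x + 0.490)² + (y − 27.041)² = 27.7713135052²
eq1−eq2, eq1−eq3 (x²,y² cancel):
  -169.348·x + 15.880·y = 5196.281312
  -80.858·x + 126.022·y = 5564.283354
det = -169.348·126.022 − 15.880·-80.858 = -20057.548616
x = (5196.281312·126.022 − 15.880·5564.283354) / -20057.548616 = -28.242980
y = (-169.348·5564.283354 − 5196.281312·-80.858) / -20057.548616 = 26.032062

x=-28.243 y=26.032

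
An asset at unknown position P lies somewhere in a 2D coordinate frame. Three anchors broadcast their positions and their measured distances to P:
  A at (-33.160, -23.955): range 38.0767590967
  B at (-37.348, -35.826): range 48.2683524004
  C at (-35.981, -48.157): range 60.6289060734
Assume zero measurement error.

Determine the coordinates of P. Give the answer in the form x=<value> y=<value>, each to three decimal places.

eq1: (x + 33.160)² + (y + 23.955)² = 38.0767590967²
eq2: (x + 37.348)² + (y + 35.826)² = 48.2683524004²
eq3: (x + 35.981)² + (y + 48.157)² = 60.6289060734²
eq3−eq2, eq3−eq1 (x²,y² cancel):
  -2.734·x + 24.662·y = 410.676778
  5.642·x + 48.404·y = 285.723283
det = -2.734·48.404 − 24.662·5.642 = -271.479540
x = (410.676778·48.404 − 24.662·285.723283) / -271.479540 = -47.266513
y = (-2.734·285.723283 − 410.676778·5.642) / -271.479540 = 11.412300

x=-47.267 y=11.412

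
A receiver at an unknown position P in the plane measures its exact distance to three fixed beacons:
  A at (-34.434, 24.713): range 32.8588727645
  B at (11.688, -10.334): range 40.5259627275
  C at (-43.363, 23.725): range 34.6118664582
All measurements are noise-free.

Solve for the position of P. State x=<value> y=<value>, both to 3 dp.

eq1: (x + 34.434)² + (y − 24.713)² = 32.8588727645²
eq2: (x − 11.688)² + (y + 10.334)² = 40.5259627275²
eq3: (x + 43.363)² + (y − 23.725)² = 34.6118664582²
eq3−eq2, eq3−eq1 (x²,y² cancel):
  110.102·x − 68.118·y = -2644.196849
  17.858·x + 1.976·y = -528.516889
det = 110.102·1.976 − -68.118·17.858 = 1434.012796
x = (-2644.196849·1.976 − -68.118·-528.516889) / 1434.012796 = -28.749009
y = (110.102·-528.516889 − -2644.196849·17.858) / 1434.012796 = -7.650350

x=-28.749 y=-7.650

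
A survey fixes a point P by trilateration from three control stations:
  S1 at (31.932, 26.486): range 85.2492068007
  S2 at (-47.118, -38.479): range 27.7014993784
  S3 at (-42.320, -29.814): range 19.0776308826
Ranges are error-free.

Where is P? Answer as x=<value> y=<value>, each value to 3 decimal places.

eq1: (x − 31.932)² + (y − 26.486)² = 85.2492068007²
eq2: (x + 47.118)² + (y + 38.479)² = 27.7014993784²
eq3: (x + 42.320)² + (y + 29.814)² = 19.0776308826²
eq2−eq1, eq2−eq3 (x²,y² cancel):
  158.100·x + 129.930·y = -8479.632737
  9.596·x + 17.330·y = -617.465301
det = 158.100·17.330 − 129.930·9.596 = 1493.064720
x = (-8479.632737·17.330 − 129.930·-617.465301) / 1493.064720 = -44.689803
y = (158.100·-617.465301 − -8479.632737·9.596) / 1493.064720 = -10.884129

x=-44.690 y=-10.884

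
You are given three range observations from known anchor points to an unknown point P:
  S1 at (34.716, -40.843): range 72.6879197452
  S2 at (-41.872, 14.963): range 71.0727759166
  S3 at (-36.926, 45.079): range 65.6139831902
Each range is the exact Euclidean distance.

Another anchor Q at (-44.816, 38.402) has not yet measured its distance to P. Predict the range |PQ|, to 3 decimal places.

eq1: (x − 34.716)² + (y + 40.843)² = 72.6879197452²
eq2: (x + 41.872)² + (y − 14.963)² = 71.0727759166²
eq3: (x + 36.926)² + (y − 45.079)² = 65.6139831902²
eq2−eq1, eq2−eq3 (x²,y² cancel):
  153.176·x − 111.612·y = 664.001352
  9.892·x + 60.232·y = 2164.634650
det = 153.176·60.232 − -111.612·9.892 = 10330.162736
x = (664.001352·60.232 − -111.612·2164.634650) / 10330.162736 = 27.259332
y = (153.176·2164.634650 − 664.001352·9.892) / 10330.162736 = 31.461438
|P − Q| = √((27.259332 − -44.816)² + (31.461438 − 38.402)²) = 72.408734

72.409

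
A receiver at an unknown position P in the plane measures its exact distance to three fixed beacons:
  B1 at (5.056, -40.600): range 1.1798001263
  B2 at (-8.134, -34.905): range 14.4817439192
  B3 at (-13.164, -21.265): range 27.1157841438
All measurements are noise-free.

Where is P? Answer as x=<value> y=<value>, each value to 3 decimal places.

x=4.650 y=-41.708

eq1: (x − 5.056)² + (y + 40.600)² = 1.1798001263²
eq2: (x + 8.134)² + (y + 34.905)² = 14.4817439192²
eq3: (x + 13.164)² + (y + 21.265)² = 27.1157841438²
eq1−eq3, eq1−eq2 (x²,y² cancel):
  -36.440·x + 38.670·y = -1782.305836
  -26.380·x + 11.390·y = -597.731134
det = -36.440·11.390 − 38.670·-26.380 = 605.063000
x = (-1782.305836·11.390 − 38.670·-597.731134) / 605.063000 = 4.650424
y = (-36.440·-597.731134 − -1782.305836·-26.380) / 605.063000 = -41.707897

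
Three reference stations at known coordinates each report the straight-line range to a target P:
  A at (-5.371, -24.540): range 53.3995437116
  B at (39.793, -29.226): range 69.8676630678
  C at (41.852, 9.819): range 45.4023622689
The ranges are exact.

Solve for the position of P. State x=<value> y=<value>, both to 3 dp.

x=0.488 y=28.537

eq1: (x + 5.371)² + (y + 24.540)² = 53.3995437116²
eq2: (x − 39.793)² + (y + 29.226)² = 69.8676630678²
eq3: (x − 41.852)² + (y − 9.819)² = 45.4023622689²
eq1−eq2, eq1−eq3 (x²,y² cancel):
  90.328·x − 9.372·y = -223.396390
  94.446·x + 68.718·y = 2007.080193
det = 90.328·68.718 − -9.372·94.446 = 7092.307416
x = (-223.396390·68.718 − -9.372·2007.080193) / 7092.307416 = 0.487712
y = (90.328·2007.080193 − -223.396390·94.446) / 7092.307416 = 28.537177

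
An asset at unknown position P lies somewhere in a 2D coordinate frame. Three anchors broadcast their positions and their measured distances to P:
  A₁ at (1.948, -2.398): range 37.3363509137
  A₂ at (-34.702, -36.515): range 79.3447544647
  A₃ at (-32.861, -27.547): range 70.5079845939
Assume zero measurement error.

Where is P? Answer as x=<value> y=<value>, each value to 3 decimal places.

x=-0.090 y=34.883

eq1: (x − 1.948)² + (y + 2.398)² = 37.3363509137²
eq2: (x + 34.702)² + (y + 36.515)² = 79.3447544647²
eq3: (x + 32.861)² + (y + 27.547)² = 70.5079845939²
eq3−eq2, eq3−eq1 (x²,y² cancel):
  -3.682·x − 17.936·y = -625.322671
  69.618·x + 50.298·y = 1748.235370
det = -3.682·50.298 − -17.936·69.618 = 1063.471212
x = (-625.322671·50.298 − -17.936·1748.235370) / 1063.471212 = -0.090393
y = (-3.682·1748.235370 − -625.322671·69.618) / 1063.471212 = 34.882666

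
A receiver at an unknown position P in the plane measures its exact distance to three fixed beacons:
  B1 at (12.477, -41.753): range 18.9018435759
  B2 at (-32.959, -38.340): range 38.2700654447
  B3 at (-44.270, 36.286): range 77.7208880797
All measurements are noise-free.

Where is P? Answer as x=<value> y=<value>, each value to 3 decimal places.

eq1: (x − 12.477)² + (y + 41.753)² = 18.9018435759²
eq2: (x + 32.959)² + (y + 38.340)² = 38.2700654447²
eq3: (x + 44.270)² + (y − 36.286)² = 77.7208880797²
eq3−eq1, eq3−eq2 (x²,y² cancel):
  113.494·x − 156.078·y = 4305.738595
  22.622·x − 149.252·y = 3855.683120
det = 113.494·-149.252 − -156.078·22.622 = -13408.409972
x = (4305.738595·-149.252 − -156.078·3855.683120) / -13408.409972 = 3.046803
y = (113.494·3855.683120 − 4305.738595·22.622) / -13408.409972 = -25.371575

x=3.047 y=-25.372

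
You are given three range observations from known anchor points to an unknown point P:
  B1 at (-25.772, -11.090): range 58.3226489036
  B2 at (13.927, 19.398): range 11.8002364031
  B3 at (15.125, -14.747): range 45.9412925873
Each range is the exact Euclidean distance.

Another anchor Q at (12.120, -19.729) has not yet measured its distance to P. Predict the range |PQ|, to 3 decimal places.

eq1: (x + 25.772)² + (y + 11.090)² = 58.3226489036²
eq2: (x − 13.927)² + (y − 19.398)² = 11.8002364031²
eq3: (x − 15.125)² + (y + 14.747)² = 45.9412925873²
eq2−eq1, eq2−eq3 (x²,y² cancel):
  -79.398·x − 60.976·y = -3045.345445
  2.396·x − 68.290·y = -2095.360884
det = -79.398·-68.290 − -60.976·2.396 = 5568.187916
x = (-3045.345445·-68.290 − -60.976·-2095.360884) / 5568.187916 = 14.403234
y = (-79.398·-2095.360884 − -3045.345445·2.396) / 5568.187916 = 31.188623
|P − Q| = √((14.403234 − 12.120)² + (31.188623 − -19.729)²) = 50.968789

50.969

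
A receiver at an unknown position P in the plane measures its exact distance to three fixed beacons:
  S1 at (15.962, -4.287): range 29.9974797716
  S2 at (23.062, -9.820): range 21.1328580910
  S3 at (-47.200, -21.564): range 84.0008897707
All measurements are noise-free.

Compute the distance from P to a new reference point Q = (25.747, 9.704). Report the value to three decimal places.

37.319

eq1: (x − 15.962)² + (y + 4.287)² = 29.9974797716²
eq2: (x − 23.062)² + (y + 9.820)² = 21.1328580910²
eq3: (x + 47.200)² + (y + 21.564)² = 84.0008897707²
eq3−eq1, eq3−eq2 (x²,y² cancel):
  126.324·x + 34.554·y = 3736.618407
  140.524·x + 23.488·y = 4544.993939
det = 126.324·23.488 − 34.554·140.524 = -1888.568184
x = (3736.618407·23.488 − 34.554·4544.993939) / -1888.568184 = 36.684949
y = (126.324·4544.993939 − 3736.618407·140.524) / -1888.568184 = -25.975895
|P − Q| = √((36.684949 − 25.747)² + (-25.975895 − 9.704)²) = 37.318811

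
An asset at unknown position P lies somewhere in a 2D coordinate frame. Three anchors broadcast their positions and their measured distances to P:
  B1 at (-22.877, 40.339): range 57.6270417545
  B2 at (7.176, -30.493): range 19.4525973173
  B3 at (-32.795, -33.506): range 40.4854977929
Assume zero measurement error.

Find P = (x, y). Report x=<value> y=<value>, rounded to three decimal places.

eq1: (x + 22.877)² + (y − 40.339)² = 57.6270417545²
eq2: (x − 7.176)² + (y + 30.493)² = 19.4525973173²
eq3: (x + 32.795)² + (y + 33.506)² = 40.4854977929²
eq3−eq1, eq3−eq2 (x²,y² cancel):
  19.836·x + 147.690·y = -1729.372421
  79.942·x + 6.026·y = 43.825953
det = 19.836·6.026 − 147.690·79.942 = -11687.102244
x = (-1729.372421·6.026 − 147.690·43.825953) / -11687.102244 = 1.445513
y = (19.836·43.825953 − -1729.372421·79.942) / -11687.102244 = -11.903620

x=1.446 y=-11.904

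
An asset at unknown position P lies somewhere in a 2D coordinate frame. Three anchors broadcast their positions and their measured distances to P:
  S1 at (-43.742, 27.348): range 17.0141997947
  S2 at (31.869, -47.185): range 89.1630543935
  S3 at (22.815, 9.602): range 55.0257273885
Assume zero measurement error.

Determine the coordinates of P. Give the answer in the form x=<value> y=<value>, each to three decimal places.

x=-31.936 y=15.097

eq1: (x + 43.742)² + (y − 27.348)² = 17.0141997947²
eq2: (x − 31.869)² + (y + 47.185)² = 89.1630543935²
eq3: (x − 22.815)² + (y − 9.602)² = 55.0257273885²
eq2−eq1, eq2−eq3 (x²,y² cancel):
  -151.222·x + 149.066·y = 7079.785556
  -18.108·x + 113.574·y = 2292.884837
det = -151.222·113.574 − 149.066·-18.108 = -14475.600300
x = (7079.785556·113.574 − 149.066·2292.884837) / -14475.600300 = -31.935698
y = (-151.222·2292.884837 − 7079.785556·-18.108) / -14475.600300 = 15.096705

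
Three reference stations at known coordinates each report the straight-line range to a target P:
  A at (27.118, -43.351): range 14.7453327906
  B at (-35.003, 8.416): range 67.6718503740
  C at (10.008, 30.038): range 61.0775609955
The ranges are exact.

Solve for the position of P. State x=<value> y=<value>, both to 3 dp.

x=20.633 y=-30.108

eq1: (x − 27.118)² + (y + 43.351)² = 14.7453327906²
eq2: (x + 35.003)² + (y − 8.416)² = 67.6718503740²
eq3: (x − 10.008)² + (y − 30.038)² = 61.0775609955²
eq2−eq1, eq2−eq3 (x²,y² cancel):
  124.242·x − 103.534·y = 5680.710554
  90.022·x + 43.244·y = 555.413319
det = 124.242·43.244 − -103.534·90.022 = 14693.058796
x = (5680.710554·43.244 − -103.534·555.413319) / 14693.058796 = 20.632927
y = (124.242·555.413319 − 5680.710554·90.022) / 14693.058796 = -30.108316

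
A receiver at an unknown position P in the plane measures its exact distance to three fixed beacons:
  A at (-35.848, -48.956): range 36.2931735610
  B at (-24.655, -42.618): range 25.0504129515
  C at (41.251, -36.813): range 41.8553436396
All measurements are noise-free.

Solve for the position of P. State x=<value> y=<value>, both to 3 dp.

x=0.256 y=-45.256

eq1: (x + 35.848)² + (y + 48.956)² = 36.2931735610²
eq2: (x + 24.655)² + (y + 42.618)² = 25.0504129515²
eq3: (x − 41.251)² + (y + 36.813)² = 41.8553436396²
eq3−eq2, eq3−eq1 (x²,y² cancel):
  -131.812·x − 11.610·y = 491.667581
  -154.198·x − 24.286·y = 1059.602414
det = -131.812·-24.286 − -11.610·-154.198 = 1410.947452
x = (491.667581·-24.286 − -11.610·1059.602414) / 1410.947452 = 0.256101
y = (-131.812·1059.602414 − 491.667581·-154.198) / 1410.947452 = -45.256225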